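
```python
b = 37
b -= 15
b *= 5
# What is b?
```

Trace:
`b = 37` → b = 37
`b -= 15` → b = 22
`b *= 5` → b = 110
So b = 110

Answer: 110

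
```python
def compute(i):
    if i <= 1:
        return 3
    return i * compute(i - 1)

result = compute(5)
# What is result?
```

compute(5) = 5 * 4 * 3 * 2 * 3 = 360

Answer: 360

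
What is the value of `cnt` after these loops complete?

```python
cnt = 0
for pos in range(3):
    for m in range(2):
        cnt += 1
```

3 * 2 = 6
`cnt` takes the values: 0 → 1 → 2 → 3 → 4 → 5 → 6

Answer: 6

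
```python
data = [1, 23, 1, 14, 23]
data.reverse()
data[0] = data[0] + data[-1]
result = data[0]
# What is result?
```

Trace:
`data = [1, 23, 1, 14, 23]` → data = [1, 23, 1, 14, 23]
`data.reverse()` → data = [23, 14, 1, 23, 1]
`data[0] = data[0] + data[-1]` → data = [24, 14, 1, 23, 1]
`result = data[0]` → result = 24
So result = 24

Answer: 24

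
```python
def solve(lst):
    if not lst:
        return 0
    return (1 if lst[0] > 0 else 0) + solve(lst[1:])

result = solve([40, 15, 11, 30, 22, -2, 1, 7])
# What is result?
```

Count of positive elements in [40, 15, 11, 30, 22, -2, 1, 7] = 7

Answer: 7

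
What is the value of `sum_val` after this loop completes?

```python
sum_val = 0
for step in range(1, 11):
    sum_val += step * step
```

Sum of squares 1² to 10² = 385
`sum_val` takes the values: 0 → 1 → 5 → 14 → 30 → 55 → 91 → 140 → 204 → 285 → 385

Answer: 385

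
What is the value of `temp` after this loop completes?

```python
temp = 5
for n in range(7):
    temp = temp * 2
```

Multiply by 2, 7 times: 5 * 2^7 = 640
`temp` takes the values: 5 → 10 → 20 → 40 → 80 → 160 → 320 → 640

Answer: 640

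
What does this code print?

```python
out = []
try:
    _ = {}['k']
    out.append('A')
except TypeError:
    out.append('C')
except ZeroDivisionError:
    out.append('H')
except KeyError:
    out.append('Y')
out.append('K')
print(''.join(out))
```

Execution trace: 'Y' (except KeyError) → 'K' (after the try/except). Output: YK

Answer: YK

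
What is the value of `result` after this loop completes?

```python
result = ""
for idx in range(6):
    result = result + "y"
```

Repeat 'y' 6 times
`result` takes the values: "" → "y" → "yy" → "yyy" → "yyyy" → "yyyyy" → "yyyyyy"

Answer: "yyyyyy"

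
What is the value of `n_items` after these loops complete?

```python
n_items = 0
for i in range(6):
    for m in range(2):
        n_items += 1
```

6 * 2 = 12
`n_items` takes the values: 0 → 1 → 2 → 3 → 4 → 5 → 6 → 7 → 8 → 9 → 10 → 11 → 12

Answer: 12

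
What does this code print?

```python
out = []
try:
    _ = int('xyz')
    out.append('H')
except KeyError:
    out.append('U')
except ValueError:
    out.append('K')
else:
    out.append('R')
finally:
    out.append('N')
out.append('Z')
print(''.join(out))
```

Execution trace: 'K' (except ValueError) → 'N' (finally) → 'Z' (after the try/except). Output: KNZ

Answer: KNZ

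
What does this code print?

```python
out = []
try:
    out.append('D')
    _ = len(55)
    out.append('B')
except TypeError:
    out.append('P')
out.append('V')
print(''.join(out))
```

Execution trace: 'D' (try body) → 'P' (except TypeError) → 'V' (after the try/except). Output: DPV

Answer: DPV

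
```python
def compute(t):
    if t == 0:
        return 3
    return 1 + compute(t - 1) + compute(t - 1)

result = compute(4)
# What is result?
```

compute(t) = 1 + 2·compute(t-1), compute(0)=3. Closed form: (3+1)·2^4 - 1 = 63.

Answer: 63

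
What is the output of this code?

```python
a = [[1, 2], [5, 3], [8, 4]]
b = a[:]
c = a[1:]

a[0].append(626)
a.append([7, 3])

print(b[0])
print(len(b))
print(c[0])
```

Key concept: slice with nested mutation.
Step by step:
`a = [[1, 2], [5, 3], [8, 4]]` → a = [[1, 2], [5, 3], [8, 4]]
`b = a[:]` → b = [[1, 2], [5, 3], [8, 4]]
`c = a[1:]` → c = [[5, 3], [8, 4]]
`a[0].append(626)` → a = [[1, 2, 626], [5, 3], [8, 4]]; b = [[1, 2, 626], [5, 3], [8, 4]]
`a.append([7, 3])` → a = [[1, 2, 626], [5, 3], [8, 4], [7, 3]]
`print(b[0])` → prints [1, 2, 626]
`print(len(b))` → prints 3
`print(c[0])` → prints [5, 3]

Answer:
[1, 2, 626]
3
[5, 3]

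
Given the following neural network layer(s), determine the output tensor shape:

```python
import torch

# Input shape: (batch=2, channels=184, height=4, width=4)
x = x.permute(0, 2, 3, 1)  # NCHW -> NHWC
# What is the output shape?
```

Input: (2, 184, 4, 4) -> Output: (2, 4, 4, 184)

Answer: (2, 4, 4, 184)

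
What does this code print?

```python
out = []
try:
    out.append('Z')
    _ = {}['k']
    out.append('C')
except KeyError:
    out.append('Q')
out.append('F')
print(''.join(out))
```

Execution trace: 'Z' (try body) → 'Q' (except KeyError) → 'F' (after the try/except). Output: ZQF

Answer: ZQF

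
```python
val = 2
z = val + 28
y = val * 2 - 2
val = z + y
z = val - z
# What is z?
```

Trace:
`val = 2` → val = 2
`z = val + 28` → z = 30
`y = val * 2 - 2` → y = 2
`val = z + y` → val = 32
`z = val - z` → z = 2
So z = 2

Answer: 2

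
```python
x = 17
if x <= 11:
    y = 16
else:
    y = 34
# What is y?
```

Trace:
`x = 17` → x = 17
`if x <= 11: ...` → x <= 11 is False, take else branch → y = 34
So y = 34

Answer: 34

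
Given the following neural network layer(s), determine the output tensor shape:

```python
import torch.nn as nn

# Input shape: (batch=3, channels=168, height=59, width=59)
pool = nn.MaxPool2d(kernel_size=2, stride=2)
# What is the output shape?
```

Input: (3, 168, 59, 59) -> Output: (3, 168, 29, 29)

Answer: (3, 168, 29, 29)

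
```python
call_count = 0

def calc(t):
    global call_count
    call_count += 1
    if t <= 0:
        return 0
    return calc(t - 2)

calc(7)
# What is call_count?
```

Linear recursion stepping by 2: 5 calls from t=7 down to ≤0.

Answer: 5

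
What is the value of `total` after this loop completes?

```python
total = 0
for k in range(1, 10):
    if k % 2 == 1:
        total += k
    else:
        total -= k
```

Add odd, subtract even
`total` takes the values: 0 → 1 → -1 → 2 → -2 → 3 → -3 → 4 → -4 → 5

Answer: 5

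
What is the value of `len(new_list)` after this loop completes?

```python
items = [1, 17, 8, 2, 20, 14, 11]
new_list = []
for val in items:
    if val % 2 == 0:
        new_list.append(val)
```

Count even numbers in [1, 17, 8, 2, 20, 14, 11]
`new_list` takes the values: [] → [8] → [8, 2] → [8, 2, 20] → [8, 2, 20, 14]
So `len(new_list)` = 4

Answer: 4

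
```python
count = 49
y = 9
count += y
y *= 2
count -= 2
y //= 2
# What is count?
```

Trace:
`count = 49` → count = 49
`y = 9` → y = 9
`count += y` → count = 58
`y *= 2` → y = 18
`count -= 2` → count = 56
`y //= 2` → y = 9
So count = 56

Answer: 56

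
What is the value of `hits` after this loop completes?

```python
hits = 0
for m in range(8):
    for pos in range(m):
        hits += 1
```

Triangle number: 0+1+2+...+7
`hits` takes the values: 0 → 1 → 2 → 3 → 4 → 5 → 6 → 7 → 8 → 9 → 10 → 11 → 12 → 13 → 14 → 15 → 16 → 17 → 18 → 19 → 20 → 21 → 22 → 23 → 24 → 25 → 26 → 27 → 28

Answer: 28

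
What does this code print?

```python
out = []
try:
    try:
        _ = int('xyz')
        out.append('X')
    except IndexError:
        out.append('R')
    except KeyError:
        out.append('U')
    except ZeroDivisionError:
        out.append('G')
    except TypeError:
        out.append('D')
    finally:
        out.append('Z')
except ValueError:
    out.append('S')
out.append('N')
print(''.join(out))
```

Execution trace: 'Z' (finally) → 'S' (outer except ValueError) → 'N' (after the try/except). Output: ZSN

Answer: ZSN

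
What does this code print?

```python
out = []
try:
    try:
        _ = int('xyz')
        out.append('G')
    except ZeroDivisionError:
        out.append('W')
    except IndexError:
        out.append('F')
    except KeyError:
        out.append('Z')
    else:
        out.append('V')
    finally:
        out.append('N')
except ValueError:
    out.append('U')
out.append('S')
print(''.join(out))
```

Execution trace: 'N' (finally) → 'U' (outer except ValueError) → 'S' (after the try/except). Output: NUS

Answer: NUS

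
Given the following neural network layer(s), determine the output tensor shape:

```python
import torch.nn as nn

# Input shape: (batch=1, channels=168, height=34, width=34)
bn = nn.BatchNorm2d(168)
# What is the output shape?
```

Input: (1, 168, 34, 34) -> Output: (1, 168, 34, 34)

Answer: (1, 168, 34, 34)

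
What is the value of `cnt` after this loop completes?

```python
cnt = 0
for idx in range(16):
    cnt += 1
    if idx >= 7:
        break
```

Loop breaks when idx reaches 7, cnt is 8
`cnt` takes the values: 0 → 1 → 2 → 3 → 4 → 5 → 6 → 7 → 8

Answer: 8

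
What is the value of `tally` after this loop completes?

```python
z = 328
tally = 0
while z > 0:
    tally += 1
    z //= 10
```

Count digits by repeated division by 10
`tally` takes the values: 0 → 1 → 2 → 3

Answer: 3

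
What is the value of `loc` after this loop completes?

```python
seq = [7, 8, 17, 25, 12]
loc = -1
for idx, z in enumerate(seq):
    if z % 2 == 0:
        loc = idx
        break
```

First even number index in [7, 8, 17, 25, 12]
`loc` takes the values: -1 → 1

Answer: 1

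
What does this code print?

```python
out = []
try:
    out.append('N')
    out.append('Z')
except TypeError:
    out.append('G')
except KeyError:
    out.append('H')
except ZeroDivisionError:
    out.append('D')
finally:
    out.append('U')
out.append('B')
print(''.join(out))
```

Execution trace: 'N' (try body) → 'Z' (try body, no exception) → 'U' (finally) → 'B' (after the try/except). Output: NZUB

Answer: NZUB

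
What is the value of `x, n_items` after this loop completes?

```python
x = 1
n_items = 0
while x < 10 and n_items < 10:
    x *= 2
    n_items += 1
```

Double until >= 10 or 10 iterations
`x, n_items` takes the values: (1, 0) → (2, 0) → (2, 1) → (4, 1) → (4, 2) → (8, 2) → (8, 3) → (16, 3) → (16, 4)

Answer: 16, 4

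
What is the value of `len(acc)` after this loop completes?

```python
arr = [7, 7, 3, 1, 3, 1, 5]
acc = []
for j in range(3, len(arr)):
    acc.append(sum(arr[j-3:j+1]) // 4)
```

Number of 4-element averages
`acc` takes the values: [] → [4] → [4, 3] → [4, 3, 2] → [4, 3, 2, 2]
So `len(acc)` = 4

Answer: 4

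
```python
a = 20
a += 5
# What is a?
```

Trace:
`a = 20` → a = 20
`a += 5` → a = 25
So a = 25

Answer: 25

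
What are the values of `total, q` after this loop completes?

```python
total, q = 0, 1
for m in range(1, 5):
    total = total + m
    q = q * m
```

Sum and factorial of 1 to 4
`total, q` takes the values: (0, 1) → (1, 1) → (3, 1) → (3, 2) → (6, 2) → (6, 6) → (10, 6) → (10, 24)

Answer: 10, 24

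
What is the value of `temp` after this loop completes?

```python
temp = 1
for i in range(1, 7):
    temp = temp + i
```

Start at 1, add 1 through 6
`temp` takes the values: 1 → 2 → 4 → 7 → 11 → 16 → 22

Answer: 22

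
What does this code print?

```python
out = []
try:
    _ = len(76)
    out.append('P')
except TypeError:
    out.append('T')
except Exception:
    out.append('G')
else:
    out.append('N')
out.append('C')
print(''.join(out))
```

Execution trace: 'T' (except TypeError) → 'C' (after the try/except). Output: TC

Answer: TC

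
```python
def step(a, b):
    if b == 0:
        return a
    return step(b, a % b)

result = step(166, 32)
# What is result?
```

step(166, 32) -> step(32, 6) -> step(6, 2) -> step(2, 0) -> 2

Answer: 2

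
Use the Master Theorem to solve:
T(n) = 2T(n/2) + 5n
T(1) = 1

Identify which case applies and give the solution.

a=2, b=2, f(n)=5n. log_2(2) = 1. Since c=1 = 1, Case 2 applies: T(n) = Θ(n^log_b(a) · log n) = O(n log n).

Answer: O(n log n) - Case 2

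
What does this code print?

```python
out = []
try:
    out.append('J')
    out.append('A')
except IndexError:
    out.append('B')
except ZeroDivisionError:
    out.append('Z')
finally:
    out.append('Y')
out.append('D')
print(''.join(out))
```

Execution trace: 'J' (try body) → 'A' (try body, no exception) → 'Y' (finally) → 'D' (after the try/except). Output: JAYD

Answer: JAYD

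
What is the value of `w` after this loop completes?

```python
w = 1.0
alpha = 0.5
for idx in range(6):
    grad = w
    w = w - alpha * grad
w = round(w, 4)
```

Gradient descent: w = 1.0 * (1 - 0.5)^6
`w` takes the values: 1.0 → 0.5 → 0.25 → 0.125 → 0.0625 → 0.03125 → 0.015625 → 0.0156

Answer: 0.0156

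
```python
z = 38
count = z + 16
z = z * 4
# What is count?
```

Trace:
`z = 38` → z = 38
`count = z + 16` → count = 54
`z = z * 4` → z = 152
So count = 54

Answer: 54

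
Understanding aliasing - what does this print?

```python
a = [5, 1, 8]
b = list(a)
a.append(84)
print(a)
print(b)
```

Key concept: list() constructor creates copy.
Step by step:
`a = [5, 1, 8]` → a = [5, 1, 8]
`b = list(a)` → b = [5, 1, 8]
`a.append(84)` → a = [5, 1, 8, 84]
`print(a)` → prints [5, 1, 8, 84]
`print(b)` → prints [5, 1, 8]

Answer:
[5, 1, 8, 84]
[5, 1, 8]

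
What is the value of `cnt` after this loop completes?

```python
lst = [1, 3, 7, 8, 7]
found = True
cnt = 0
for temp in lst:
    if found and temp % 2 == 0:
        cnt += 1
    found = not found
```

Count even values at even positions
`cnt` takes the values: 0

Answer: 0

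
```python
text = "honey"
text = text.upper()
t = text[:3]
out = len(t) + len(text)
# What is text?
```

Trace:
`text = "honey"` → text = 'honey'
`text = text.upper()` → text = 'HONEY'
`t = text[:3]` → t = 'HON'
`out = len(t) + len(text)` → out = 8
So text = 'HONEY'

Answer: 'HONEY'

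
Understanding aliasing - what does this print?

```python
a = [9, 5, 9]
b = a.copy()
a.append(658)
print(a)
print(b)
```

Key concept: list.copy() creates independent copy.
Step by step:
`a = [9, 5, 9]` → a = [9, 5, 9]
`b = a.copy()` → b = [9, 5, 9]
`a.append(658)` → a = [9, 5, 9, 658]
`print(a)` → prints [9, 5, 9, 658]
`print(b)` → prints [9, 5, 9]

Answer:
[9, 5, 9, 658]
[9, 5, 9]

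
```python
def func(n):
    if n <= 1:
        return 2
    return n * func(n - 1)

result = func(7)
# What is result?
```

func(7) = 7 * 6 * 5 * 4 * 3 * 2 * 2 = 10080

Answer: 10080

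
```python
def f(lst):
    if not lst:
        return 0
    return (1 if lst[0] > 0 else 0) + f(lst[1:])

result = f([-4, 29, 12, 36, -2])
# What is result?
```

Count of positive elements in [-4, 29, 12, 36, -2] = 3

Answer: 3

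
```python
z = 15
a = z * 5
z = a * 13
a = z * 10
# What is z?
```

Trace:
`z = 15` → z = 15
`a = z * 5` → a = 75
`z = a * 13` → z = 975
`a = z * 10` → a = 9750
So z = 975

Answer: 975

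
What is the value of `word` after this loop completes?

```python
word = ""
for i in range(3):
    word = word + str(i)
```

Concatenate digits 0 to 2
`word` takes the values: "" → "0" → "01" → "012"

Answer: "012"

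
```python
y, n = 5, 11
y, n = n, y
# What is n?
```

Trace:
`y, n = 5, 11` → y = 5; n = 11
`y, n = n, y` → y = 11; n = 5
So n = 5

Answer: 5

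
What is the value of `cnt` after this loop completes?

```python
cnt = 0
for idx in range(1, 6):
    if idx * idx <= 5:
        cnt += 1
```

Count numbers where idx² ≤ 5
`cnt` takes the values: 0 → 1 → 2

Answer: 2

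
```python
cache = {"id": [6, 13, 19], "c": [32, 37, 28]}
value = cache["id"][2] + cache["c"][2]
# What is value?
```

Trace:
`cache = {"id": [6, 13, 19], "c": [32, 37, 28]}` → cache = {'id': [6, 13, 19], 'c': [32, 37, 28]}
`value = cache["id"][2] + cache["c"][2]` → value = 47
So value = 47

Answer: 47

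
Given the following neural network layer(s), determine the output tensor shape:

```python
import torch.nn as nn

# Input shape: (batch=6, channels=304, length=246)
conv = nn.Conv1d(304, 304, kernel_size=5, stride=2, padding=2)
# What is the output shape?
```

Input: (6, 304, 246) -> Output: (6, 304, 123)

Answer: (6, 304, 123)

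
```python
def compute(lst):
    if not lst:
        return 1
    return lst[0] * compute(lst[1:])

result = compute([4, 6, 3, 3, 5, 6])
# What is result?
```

Product over [4, 6, 3, 3, 5, 6] = 4 * 6 * 3 * 3 * 5 * 6 = 6480

Answer: 6480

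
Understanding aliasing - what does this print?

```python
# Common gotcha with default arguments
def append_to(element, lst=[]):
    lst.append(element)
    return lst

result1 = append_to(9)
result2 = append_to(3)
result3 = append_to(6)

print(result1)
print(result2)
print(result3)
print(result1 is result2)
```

Key concept: mutable default argument gotcha.
Step by step:
`result1 = append_to(9)` → result1 = [9]
`result2 = append_to(3)` → result1 = [9, 3] (same object as result2); result2 = [9, 3] (same object as result1)
`result3 = append_to(6)` → result1 = [9, 3, 6] (same object as result2, result3); result2 = [9, 3, 6] (same object as result1, result3); result3 = [9, 3, 6] (same object as result1, result2)
`print(result1)` → prints [9, 3, 6]
`print(result2)` → prints [9, 3, 6]
`print(result3)` → prints [9, 3, 6]
`print(result1 is result2)` → prints True

Answer:
[9, 3, 6]
[9, 3, 6]
[9, 3, 6]
True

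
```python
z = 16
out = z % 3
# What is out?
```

Trace:
`z = 16` → z = 16
`out = z % 3` → out = 1
So out = 1

Answer: 1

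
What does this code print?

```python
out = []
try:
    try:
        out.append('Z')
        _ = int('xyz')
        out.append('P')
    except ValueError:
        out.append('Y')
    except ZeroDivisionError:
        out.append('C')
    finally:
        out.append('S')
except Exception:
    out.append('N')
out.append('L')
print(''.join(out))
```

Execution trace: 'Z' (inner try body) → 'Y' (inner except ValueError) → 'S' (inner finally) → 'L' (after the try/except). Output: ZYSL

Answer: ZYSL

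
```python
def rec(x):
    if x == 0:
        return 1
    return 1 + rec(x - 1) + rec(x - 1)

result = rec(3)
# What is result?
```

rec(x) = 1 + 2·rec(x-1), rec(0)=1. Closed form: (1+1)·2^3 - 1 = 15.

Answer: 15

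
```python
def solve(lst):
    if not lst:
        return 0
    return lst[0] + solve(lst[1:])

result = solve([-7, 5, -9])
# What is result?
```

(-7) + 5 + (-9) + 0 = -11

Answer: -11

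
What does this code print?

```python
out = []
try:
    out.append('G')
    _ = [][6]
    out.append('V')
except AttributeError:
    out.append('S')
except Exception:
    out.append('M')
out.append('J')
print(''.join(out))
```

Execution trace: 'G' (try body) → 'M' (except Exception) → 'J' (after the try/except). Output: GMJ

Answer: GMJ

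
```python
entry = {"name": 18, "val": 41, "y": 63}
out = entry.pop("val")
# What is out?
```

Trace:
`entry = {"name": 18, "val": 41, "y": 63}` → entry = {'name': 18, 'val': 41, 'y': 63}
`out = entry.pop("val")` → entry = {'name': 18, 'y': 63}; out = 41
So out = 41

Answer: 41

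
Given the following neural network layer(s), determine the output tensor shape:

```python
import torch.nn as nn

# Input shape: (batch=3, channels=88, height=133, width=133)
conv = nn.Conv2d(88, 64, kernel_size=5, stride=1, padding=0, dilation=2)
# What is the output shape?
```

Input: (3, 88, 133, 133) -> Output: (3, 64, 125, 125)

Answer: (3, 64, 125, 125)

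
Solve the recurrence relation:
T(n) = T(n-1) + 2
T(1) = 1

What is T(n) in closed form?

Unrolling: T(n) = T(1) + 2·(n-1) = 1 + 2(n-1) = 2n - 1.

Answer: T(n) = 2n - 1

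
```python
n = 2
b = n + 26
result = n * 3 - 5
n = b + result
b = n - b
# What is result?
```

Trace:
`n = 2` → n = 2
`b = n + 26` → b = 28
`result = n * 3 - 5` → result = 1
`n = b + result` → n = 29
`b = n - b` → b = 1
So result = 1

Answer: 1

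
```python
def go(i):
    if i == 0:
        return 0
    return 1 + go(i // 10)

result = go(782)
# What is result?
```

Count of digits of 782: 3

Answer: 3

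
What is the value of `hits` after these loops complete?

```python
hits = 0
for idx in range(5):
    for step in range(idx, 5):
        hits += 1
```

Upper triangle: 5 + 4 + ... + 1
`hits` takes the values: 0 → 1 → 2 → 3 → 4 → 5 → 6 → 7 → 8 → 9 → 10 → 11 → 12 → 13 → 14 → 15

Answer: 15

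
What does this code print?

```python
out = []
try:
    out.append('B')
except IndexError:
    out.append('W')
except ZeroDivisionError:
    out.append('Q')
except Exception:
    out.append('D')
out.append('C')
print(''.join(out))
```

Execution trace: 'B' (try body, no exception) → 'C' (after the try/except). Output: BC

Answer: BC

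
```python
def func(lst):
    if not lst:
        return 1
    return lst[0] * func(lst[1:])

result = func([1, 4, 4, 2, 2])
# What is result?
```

Product over [1, 4, 4, 2, 2] = 1 * 4 * 4 * 2 * 2 = 64

Answer: 64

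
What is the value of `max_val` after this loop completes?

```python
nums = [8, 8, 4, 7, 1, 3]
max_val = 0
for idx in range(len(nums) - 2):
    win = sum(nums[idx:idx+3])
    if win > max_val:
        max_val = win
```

Max sum of 3-element window in [8, 8, 4, 7, 1, 3]
`max_val` takes the values: 0 → 20

Answer: 20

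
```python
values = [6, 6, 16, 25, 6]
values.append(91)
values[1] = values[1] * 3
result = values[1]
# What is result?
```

Trace:
`values = [6, 6, 16, 25, 6]` → values = [6, 6, 16, 25, 6]
`values.append(91)` → values = [6, 6, 16, 25, 6, 91]
`values[1] = values[1] * 3` → values = [6, 18, 16, 25, 6, 91]
`result = values[1]` → result = 18
So result = 18

Answer: 18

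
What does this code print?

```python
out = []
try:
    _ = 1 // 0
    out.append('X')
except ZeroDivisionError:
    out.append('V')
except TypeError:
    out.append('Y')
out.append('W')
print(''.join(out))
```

Execution trace: 'V' (except ZeroDivisionError) → 'W' (after the try/except). Output: VW

Answer: VW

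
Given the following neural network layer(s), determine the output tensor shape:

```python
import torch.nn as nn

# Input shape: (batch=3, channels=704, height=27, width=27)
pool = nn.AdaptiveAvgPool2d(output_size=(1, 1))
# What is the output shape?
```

Input: (3, 704, 27, 27) -> Output: (3, 704, 1, 1)

Answer: (3, 704, 1, 1)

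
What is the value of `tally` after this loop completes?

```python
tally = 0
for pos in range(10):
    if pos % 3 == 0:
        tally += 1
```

Count numbers divisible by 3 in range(10)
`tally` takes the values: 0 → 1 → 2 → 3 → 4

Answer: 4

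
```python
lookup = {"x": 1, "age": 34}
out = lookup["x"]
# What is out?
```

Trace:
`lookup = {"x": 1, "age": 34}` → lookup = {'x': 1, 'age': 34}
`out = lookup["x"]` → out = 1
So out = 1

Answer: 1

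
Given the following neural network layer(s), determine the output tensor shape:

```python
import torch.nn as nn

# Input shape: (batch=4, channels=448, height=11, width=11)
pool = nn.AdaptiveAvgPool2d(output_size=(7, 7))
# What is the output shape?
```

Input: (4, 448, 11, 11) -> Output: (4, 448, 7, 7)

Answer: (4, 448, 7, 7)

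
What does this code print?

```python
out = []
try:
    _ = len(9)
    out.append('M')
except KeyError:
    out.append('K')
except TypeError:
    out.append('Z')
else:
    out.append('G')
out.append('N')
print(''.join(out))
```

Execution trace: 'Z' (except TypeError) → 'N' (after the try/except). Output: ZN

Answer: ZN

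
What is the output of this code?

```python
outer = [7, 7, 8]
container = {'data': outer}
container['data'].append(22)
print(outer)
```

Key concept: dict holds reference to list.
Step by step:
`outer = [7, 7, 8]` → outer = [7, 7, 8]
`container = {'data': outer}` → container = {'data': [7, 7, 8]}
`container['data'].append(22)` → outer = [7, 7, 8, 22]; container = {'data': [7, 7, 8, 22]}
`print(outer)` → prints [7, 7, 8, 22]

Answer: [7, 7, 8, 22]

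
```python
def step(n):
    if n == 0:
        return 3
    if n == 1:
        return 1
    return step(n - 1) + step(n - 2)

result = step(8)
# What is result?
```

Build up from base cases: step(0)=3, step(1)=1, step(2)=4, step(3)=5, step(4)=9, step(5)=14, step(6)=23, ..., step(8)=60

Answer: 60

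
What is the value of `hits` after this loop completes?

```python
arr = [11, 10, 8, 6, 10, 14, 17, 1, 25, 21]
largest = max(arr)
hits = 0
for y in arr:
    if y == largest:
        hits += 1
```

Count of max value 25 in [11, 10, 8, 6, 10, 14, 17, 1, 25, 21]
`hits` takes the values: 0 → 1

Answer: 1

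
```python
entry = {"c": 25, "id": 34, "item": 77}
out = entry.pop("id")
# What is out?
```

Trace:
`entry = {"c": 25, "id": 34, "item": 77}` → entry = {'c': 25, 'id': 34, 'item': 77}
`out = entry.pop("id")` → entry = {'c': 25, 'item': 77}; out = 34
So out = 34

Answer: 34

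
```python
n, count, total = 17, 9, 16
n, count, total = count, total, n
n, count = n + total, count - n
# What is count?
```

Trace:
`n, count, total = 17, 9, 16` → n = 17; count = 9; total = 16
`n, count, total = count, total, n` → n = 9; count = 16; total = 17
`n, count = n + total, count - n` → n = 26; count = 7
So count = 7

Answer: 7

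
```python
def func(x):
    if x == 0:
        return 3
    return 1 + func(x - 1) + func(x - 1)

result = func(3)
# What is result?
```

func(x) = 1 + 2·func(x-1), func(0)=3. Closed form: (3+1)·2^3 - 1 = 31.

Answer: 31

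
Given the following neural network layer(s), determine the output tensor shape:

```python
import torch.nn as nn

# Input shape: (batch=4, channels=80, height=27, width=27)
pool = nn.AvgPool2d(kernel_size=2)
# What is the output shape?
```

Input: (4, 80, 27, 27) -> Output: (4, 80, 13, 13)

Answer: (4, 80, 13, 13)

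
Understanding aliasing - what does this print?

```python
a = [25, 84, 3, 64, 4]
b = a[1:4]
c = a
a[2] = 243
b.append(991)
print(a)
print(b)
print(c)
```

Key concept: slice vs alias.
Step by step:
`a = [25, 84, 3, 64, 4]` → a = [25, 84, 3, 64, 4]
`b = a[1:4]` → b = [84, 3, 64]
`c = a` → c = [25, 84, 3, 64, 4] (same object as a)
`a[2] = 243` → a = [25, 84, 243, 64, 4] (same object as c); c = [25, 84, 243, 64, 4] (same object as a)
`b.append(991)` → b = [84, 3, 64, 991]
`print(a)` → prints [25, 84, 243, 64, 4]
`print(b)` → prints [84, 3, 64, 991]
`print(c)` → prints [25, 84, 243, 64, 4]

Answer:
[25, 84, 243, 64, 4]
[84, 3, 64, 991]
[25, 84, 243, 64, 4]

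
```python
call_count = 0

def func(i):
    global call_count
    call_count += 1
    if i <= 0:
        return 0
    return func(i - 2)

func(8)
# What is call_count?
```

Linear recursion stepping by 2: 5 calls from i=8 down to ≤0.

Answer: 5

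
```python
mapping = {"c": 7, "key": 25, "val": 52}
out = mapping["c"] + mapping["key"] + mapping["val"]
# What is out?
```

Trace:
`mapping = {"c": 7, "key": 25, "val": 52}` → mapping = {'c': 7, 'key': 25, 'val': 52}
`out = mapping["c"] + mapping["key"] + mapping["val"]` → out = 84
So out = 84

Answer: 84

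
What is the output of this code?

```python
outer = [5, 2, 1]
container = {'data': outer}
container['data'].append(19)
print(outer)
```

Key concept: dict holds reference to list.
Step by step:
`outer = [5, 2, 1]` → outer = [5, 2, 1]
`container = {'data': outer}` → container = {'data': [5, 2, 1]}
`container['data'].append(19)` → outer = [5, 2, 1, 19]; container = {'data': [5, 2, 1, 19]}
`print(outer)` → prints [5, 2, 1, 19]

Answer: [5, 2, 1, 19]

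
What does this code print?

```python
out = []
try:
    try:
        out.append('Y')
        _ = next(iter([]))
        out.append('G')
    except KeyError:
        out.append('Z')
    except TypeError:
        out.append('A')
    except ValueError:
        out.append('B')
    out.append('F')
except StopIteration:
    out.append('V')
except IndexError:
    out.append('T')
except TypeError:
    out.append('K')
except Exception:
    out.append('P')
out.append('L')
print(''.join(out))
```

Execution trace: 'Y' (inner try body) → 'V' (except StopIteration) → 'L' (after the try/except). Output: YVL

Answer: YVL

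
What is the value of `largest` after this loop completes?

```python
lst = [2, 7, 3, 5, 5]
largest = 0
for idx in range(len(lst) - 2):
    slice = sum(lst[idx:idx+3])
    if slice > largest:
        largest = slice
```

Max sum of 3-element window in [2, 7, 3, 5, 5]
`largest` takes the values: 0 → 12 → 15

Answer: 15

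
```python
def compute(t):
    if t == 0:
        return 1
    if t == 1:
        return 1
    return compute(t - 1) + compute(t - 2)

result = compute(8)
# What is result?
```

Build up from base cases: compute(0)=1, compute(1)=1, compute(2)=2, compute(3)=3, compute(4)=5, compute(5)=8, compute(6)=13, ..., compute(8)=34

Answer: 34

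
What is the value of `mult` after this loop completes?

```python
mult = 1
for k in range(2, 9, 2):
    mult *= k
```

Product of even numbers 2 to 8
`mult` takes the values: 1 → 2 → 8 → 48 → 384

Answer: 384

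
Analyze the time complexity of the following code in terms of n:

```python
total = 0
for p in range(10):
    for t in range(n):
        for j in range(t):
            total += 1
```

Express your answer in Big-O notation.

Each loop level contributes: 1 × n × n. Multiplying the contributions gives O(n^2).

Answer: O(n^2)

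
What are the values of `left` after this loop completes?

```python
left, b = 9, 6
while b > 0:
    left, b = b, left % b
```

GCD of 9 and 6
`left` takes the values: 9 → 6 → 3

Answer: 3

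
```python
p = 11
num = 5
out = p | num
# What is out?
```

Trace:
`p = 11` → p = 11
`num = 5` → num = 5
`out = p | num` → out = 15
So out = 15

Answer: 15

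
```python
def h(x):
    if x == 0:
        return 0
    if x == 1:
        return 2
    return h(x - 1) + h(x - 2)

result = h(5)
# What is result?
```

Build up from base cases: h(0)=0, h(1)=2, h(2)=2, h(3)=4, h(4)=6, h(5)=10

Answer: 10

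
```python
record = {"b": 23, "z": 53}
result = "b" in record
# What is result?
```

Trace:
`record = {"b": 23, "z": 53}` → record = {'b': 23, 'z': 53}
`result = "b" in record` → result = True
So result = True

Answer: True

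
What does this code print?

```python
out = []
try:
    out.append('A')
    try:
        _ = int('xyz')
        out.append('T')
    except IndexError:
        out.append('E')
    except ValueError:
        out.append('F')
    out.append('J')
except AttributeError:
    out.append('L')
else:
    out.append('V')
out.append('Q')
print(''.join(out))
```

Execution trace: 'A' (try body) → 'F' (inner except ValueError) → 'J' (try body, no exception) → 'V' (else) → 'Q' (after the try/except). Output: AFJVQ

Answer: AFJVQ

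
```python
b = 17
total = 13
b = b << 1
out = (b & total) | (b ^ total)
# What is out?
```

Trace:
`b = 17` → b = 17
`total = 13` → total = 13
`b = b << 1` → b = 34
`out = (b & total) | (b ^ total)` → out = 47
So out = 47

Answer: 47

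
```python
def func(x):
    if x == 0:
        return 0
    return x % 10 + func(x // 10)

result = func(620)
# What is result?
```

Sum of digits of 620: 0 + 2 + 6 = 8

Answer: 8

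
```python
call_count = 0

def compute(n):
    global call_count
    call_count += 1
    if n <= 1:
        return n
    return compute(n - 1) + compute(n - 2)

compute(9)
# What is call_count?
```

Calls(n) = 1 + Calls(n-1) + Calls(n-2); Calls(0)=Calls(1)=1. For n=9 this gives 109.

Answer: 109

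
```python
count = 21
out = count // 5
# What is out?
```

Trace:
`count = 21` → count = 21
`out = count // 5` → out = 4
So out = 4

Answer: 4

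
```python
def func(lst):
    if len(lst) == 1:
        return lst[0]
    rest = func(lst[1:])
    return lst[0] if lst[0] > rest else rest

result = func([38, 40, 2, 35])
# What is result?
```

Recursive max over [38, 40, 2, 35] = 40

Answer: 40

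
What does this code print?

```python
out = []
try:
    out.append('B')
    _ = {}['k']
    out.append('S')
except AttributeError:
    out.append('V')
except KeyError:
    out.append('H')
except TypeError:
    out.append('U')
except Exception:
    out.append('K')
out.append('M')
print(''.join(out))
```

Execution trace: 'B' (try body) → 'H' (except KeyError) → 'M' (after the try/except). Output: BHM

Answer: BHM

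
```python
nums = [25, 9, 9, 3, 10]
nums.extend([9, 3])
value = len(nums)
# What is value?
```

Trace:
`nums = [25, 9, 9, 3, 10]` → nums = [25, 9, 9, 3, 10]
`nums.extend([9, 3])` → nums = [25, 9, 9, 3, 10, 9, 3]
`value = len(nums)` → value = 7
So value = 7

Answer: 7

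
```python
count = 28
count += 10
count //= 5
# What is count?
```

Trace:
`count = 28` → count = 28
`count += 10` → count = 38
`count //= 5` → count = 7
So count = 7

Answer: 7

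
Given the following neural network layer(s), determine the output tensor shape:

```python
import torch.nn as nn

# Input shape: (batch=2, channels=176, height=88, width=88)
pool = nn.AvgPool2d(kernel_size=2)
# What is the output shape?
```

Input: (2, 176, 88, 88) -> Output: (2, 176, 44, 44)

Answer: (2, 176, 44, 44)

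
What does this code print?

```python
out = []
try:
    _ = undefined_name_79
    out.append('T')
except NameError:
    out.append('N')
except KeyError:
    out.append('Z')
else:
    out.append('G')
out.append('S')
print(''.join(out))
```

Execution trace: 'N' (except NameError) → 'S' (after the try/except). Output: NS

Answer: NS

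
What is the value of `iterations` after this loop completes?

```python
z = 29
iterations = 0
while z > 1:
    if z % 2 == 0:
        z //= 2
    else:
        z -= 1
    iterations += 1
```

Steps to reduce 29 to 1
`iterations` takes the values: 0 → 1 → 2 → 3 → 4 → 5 → 6 → 7

Answer: 7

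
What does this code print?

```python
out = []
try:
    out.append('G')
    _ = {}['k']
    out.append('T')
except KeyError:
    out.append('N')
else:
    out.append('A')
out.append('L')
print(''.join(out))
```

Execution trace: 'G' (try body) → 'N' (except KeyError) → 'L' (after the try/except). Output: GNL

Answer: GNL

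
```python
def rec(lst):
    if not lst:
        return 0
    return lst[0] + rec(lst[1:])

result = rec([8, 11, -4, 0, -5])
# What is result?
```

8 + 11 + (-4) + 0 + (-5) + 0 = 10

Answer: 10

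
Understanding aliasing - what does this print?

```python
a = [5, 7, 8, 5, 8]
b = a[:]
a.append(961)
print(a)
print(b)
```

Key concept: slice [:] creates copy.
Step by step:
`a = [5, 7, 8, 5, 8]` → a = [5, 7, 8, 5, 8]
`b = a[:]` → b = [5, 7, 8, 5, 8]
`a.append(961)` → a = [5, 7, 8, 5, 8, 961]
`print(a)` → prints [5, 7, 8, 5, 8, 961]
`print(b)` → prints [5, 7, 8, 5, 8]

Answer:
[5, 7, 8, 5, 8, 961]
[5, 7, 8, 5, 8]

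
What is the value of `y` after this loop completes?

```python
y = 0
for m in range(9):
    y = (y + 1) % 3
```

Increment mod 3, 9 times = 0
`y` takes the values: 0 → 1 → 2 → 0 → 1 → 2 → 0 → 1 → 2 → 0

Answer: 0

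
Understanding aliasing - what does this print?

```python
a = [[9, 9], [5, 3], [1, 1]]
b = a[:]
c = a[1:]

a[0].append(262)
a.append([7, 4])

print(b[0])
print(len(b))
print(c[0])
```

Key concept: slice with nested mutation.
Step by step:
`a = [[9, 9], [5, 3], [1, 1]]` → a = [[9, 9], [5, 3], [1, 1]]
`b = a[:]` → b = [[9, 9], [5, 3], [1, 1]]
`c = a[1:]` → c = [[5, 3], [1, 1]]
`a[0].append(262)` → a = [[9, 9, 262], [5, 3], [1, 1]]; b = [[9, 9, 262], [5, 3], [1, 1]]
`a.append([7, 4])` → a = [[9, 9, 262], [5, 3], [1, 1], [7, 4]]
`print(b[0])` → prints [9, 9, 262]
`print(len(b))` → prints 3
`print(c[0])` → prints [5, 3]

Answer:
[9, 9, 262]
3
[5, 3]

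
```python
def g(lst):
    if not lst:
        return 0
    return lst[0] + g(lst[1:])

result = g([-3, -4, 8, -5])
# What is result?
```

(-3) + (-4) + 8 + (-5) + 0 = -4

Answer: -4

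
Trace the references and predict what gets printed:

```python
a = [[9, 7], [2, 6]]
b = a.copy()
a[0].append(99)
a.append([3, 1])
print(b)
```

Key concept: shallow copy with nested lists.
Step by step:
`a = [[9, 7], [2, 6]]` → a = [[9, 7], [2, 6]]
`b = a.copy()` → b = [[9, 7], [2, 6]]
`a[0].append(99)` → a = [[9, 7, 99], [2, 6]]; b = [[9, 7, 99], [2, 6]]
`a.append([3, 1])` → a = [[9, 7, 99], [2, 6], [3, 1]]
`print(b)` → prints [[9, 7, 99], [2, 6]]

Answer: [[9, 7, 99], [2, 6]]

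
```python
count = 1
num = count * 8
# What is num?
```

Trace:
`count = 1` → count = 1
`num = count * 8` → num = 8
So num = 8

Answer: 8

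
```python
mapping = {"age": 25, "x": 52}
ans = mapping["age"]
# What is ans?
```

Trace:
`mapping = {"age": 25, "x": 52}` → mapping = {'age': 25, 'x': 52}
`ans = mapping["age"]` → ans = 25
So ans = 25

Answer: 25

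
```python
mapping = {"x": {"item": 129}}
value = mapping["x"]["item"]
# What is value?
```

Trace:
`mapping = {"x": {"item": 129}}` → mapping = {'x': {'item': 129}}
`value = mapping["x"]["item"]` → value = 129
So value = 129

Answer: 129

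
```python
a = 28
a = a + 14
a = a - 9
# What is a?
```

Trace:
`a = 28` → a = 28
`a = a + 14` → a = 42
`a = a - 9` → a = 33
So a = 33

Answer: 33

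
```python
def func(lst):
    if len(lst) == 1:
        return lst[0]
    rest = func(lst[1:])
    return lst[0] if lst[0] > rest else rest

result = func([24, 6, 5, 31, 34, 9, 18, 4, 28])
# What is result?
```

Recursive max over [24, 6, 5, 31, 34, 9, 18, 4, 28] = 34

Answer: 34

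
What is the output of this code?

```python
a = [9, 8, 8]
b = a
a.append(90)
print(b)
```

Key concept: basic list aliasing.
Step by step:
`a = [9, 8, 8]` → a = [9, 8, 8]
`b = a` → b = [9, 8, 8] (same object as a)
`a.append(90)` → a = [9, 8, 8, 90] (same object as b); b = [9, 8, 8, 90] (same object as a)
`print(b)` → prints [9, 8, 8, 90]

Answer: [9, 8, 8, 90]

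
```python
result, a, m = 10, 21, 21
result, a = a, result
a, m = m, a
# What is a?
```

Trace:
`result, a, m = 10, 21, 21` → result = 10; a = 21; m = 21
`result, a = a, result` → result = 21; a = 10
`a, m = m, a` → a = 21; m = 10
So a = 21

Answer: 21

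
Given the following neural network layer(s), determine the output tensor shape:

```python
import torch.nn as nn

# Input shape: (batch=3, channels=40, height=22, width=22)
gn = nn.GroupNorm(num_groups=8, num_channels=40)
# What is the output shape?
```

Input: (3, 40, 22, 22) -> Output: (3, 40, 22, 22)

Answer: (3, 40, 22, 22)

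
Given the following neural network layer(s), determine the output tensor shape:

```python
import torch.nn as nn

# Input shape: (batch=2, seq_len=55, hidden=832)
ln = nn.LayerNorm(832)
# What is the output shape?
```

Input: (2, 55, 832) -> Output: (2, 55, 832)

Answer: (2, 55, 832)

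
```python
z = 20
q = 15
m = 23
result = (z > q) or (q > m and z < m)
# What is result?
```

Trace:
`z = 20` → z = 20
`q = 15` → q = 15
`m = 23` → m = 23
`result = (z > q) or (q > m and z < m)` → result = True
So result = True

Answer: True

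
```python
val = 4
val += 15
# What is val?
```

Trace:
`val = 4` → val = 4
`val += 15` → val = 19
So val = 19

Answer: 19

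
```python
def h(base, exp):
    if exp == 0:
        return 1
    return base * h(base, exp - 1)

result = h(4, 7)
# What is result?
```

h(4, 7) = 4 * 4 * 4 * 4 * 4 * 4 * 4 = 16384

Answer: 16384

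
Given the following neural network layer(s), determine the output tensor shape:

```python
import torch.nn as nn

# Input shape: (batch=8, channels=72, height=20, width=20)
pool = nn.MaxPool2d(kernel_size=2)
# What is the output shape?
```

Input: (8, 72, 20, 20) -> Output: (8, 72, 10, 10)

Answer: (8, 72, 10, 10)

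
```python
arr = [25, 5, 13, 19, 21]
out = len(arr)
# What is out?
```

Trace:
`arr = [25, 5, 13, 19, 21]` → arr = [25, 5, 13, 19, 21]
`out = len(arr)` → out = 5
So out = 5

Answer: 5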